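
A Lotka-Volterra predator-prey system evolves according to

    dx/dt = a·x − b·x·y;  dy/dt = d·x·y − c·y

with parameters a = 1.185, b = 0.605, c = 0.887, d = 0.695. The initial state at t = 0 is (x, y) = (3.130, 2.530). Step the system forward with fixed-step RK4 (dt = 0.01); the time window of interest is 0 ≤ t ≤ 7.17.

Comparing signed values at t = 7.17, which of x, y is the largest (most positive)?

t=0.000: state=(3.130, 2.530)
step 1 (dt=0.01): k1=(-1.082, 3.260), k2=(-1.111, 3.271), k3=(-1.111, 3.271), k4=(-1.140, 3.282); state += dt/6·(k1+2k2+2k3+k4)
t=0.010: state=(3.119, 2.563)
t=0.020: state=(3.107, 2.596)
t=0.030: state=(3.095, 2.629)
continuing one RK4 step at a time; state shown every 25 steps (Δt=0.25):
t=0.250: state=(2.693, 3.377)
t=0.500: state=(2.052, 4.090)
t=0.750: state=(1.441, 4.430)
t=1.000: state=(0.991, 4.373)
t=1.250: state=(0.703, 4.051)
t=1.500: state=(0.530, 3.608)
t=1.750: state=(0.428, 3.138)
t=2.000: state=(0.370, 2.693)
t=2.250: state=(0.342, 2.294)
t=2.500: state=(0.334, 1.949)
t=2.750: state=(0.342, 1.655)
t=3.000: state=(0.365, 1.410)
t=3.250: state=(0.403, 1.207)
t=3.500: state=(0.457, 1.042)
t=3.750: state=(0.531, 0.909)
t=4.000: state=(0.627, 0.805)
t=4.250: state=(0.751, 0.726)
t=4.500: state=(0.909, 0.672)
t=4.750: state=(1.108, 0.641)
t=5.000: state=(1.353, 0.635)
t=5.250: state=(1.650, 0.660)
t=5.500: state=(2.000, 0.726)
t=5.750: state=(2.389, 0.851)
t=6.000: state=(2.783, 1.069)
t=6.250: state=(3.104, 1.430)
t=6.500: state=(3.231, 1.995)
t=6.750: state=(3.038, 2.769)
t=7.000: state=(2.520, 3.609)
t=7.170: state=(2.074, 4.072)
compare at T: x=2.074, y=4.072

largest component: y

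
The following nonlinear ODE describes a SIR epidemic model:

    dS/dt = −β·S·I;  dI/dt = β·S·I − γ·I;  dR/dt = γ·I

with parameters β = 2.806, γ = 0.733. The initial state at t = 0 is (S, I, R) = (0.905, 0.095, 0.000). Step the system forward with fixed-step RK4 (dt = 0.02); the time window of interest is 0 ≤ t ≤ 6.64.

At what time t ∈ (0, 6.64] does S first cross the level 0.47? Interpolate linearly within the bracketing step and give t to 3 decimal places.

t=0.000: state=(0.905, 0.095, 0.000)
step 1 (dt=0.02): k1=(-0.241, 0.172, 0.070), k2=(-0.245, 0.174, 0.071), k3=(-0.245, 0.174, 0.071), k4=(-0.249, 0.177, 0.072); state += dt/6·(k1+2k2+2k3+k4)
t=0.020: state=(0.900, 0.098, 0.001)
t=0.040: state=(0.895, 0.102, 0.003)
t=0.060: state=(0.890, 0.106, 0.004)
continuing one RK4 step at a time; state shown every 25 steps (Δt=0.5):
t=0.500: state=(0.735, 0.211, 0.054)
t=1.000: state=(0.496, 0.347, 0.157)
t=1.040: state=(0.477, 0.356, 0.168)
next step: t=1.060: state=(0.467, 0.360, 0.173) — S has crossed 0.47
linear interpolation between t=1.040 (0.47655) and t=1.060 (0.46707) → t≈1.054

t = 1.054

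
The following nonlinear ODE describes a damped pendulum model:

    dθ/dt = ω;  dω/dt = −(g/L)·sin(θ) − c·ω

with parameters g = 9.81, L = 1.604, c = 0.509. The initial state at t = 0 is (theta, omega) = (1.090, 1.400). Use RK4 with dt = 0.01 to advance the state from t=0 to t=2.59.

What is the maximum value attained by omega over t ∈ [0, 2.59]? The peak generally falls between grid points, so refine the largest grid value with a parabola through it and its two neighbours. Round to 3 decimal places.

max omega = 1.768

t=0.000: state=(1.090, 1.400)
step 1 (dt=0.01): k1=(1.400, -6.135), k2=(1.369, -6.139), k3=(1.369, -6.139), k4=(1.339, -6.142); state += dt/6·(k1+2k2+2k3+k4)
t=0.010: state=(1.104, 1.339)
t=0.020: state=(1.117, 1.277)
t=0.030: state=(1.129, 1.216)
continuing one RK4 step at a time; state shown every 10 steps (Δt=0.1):
t=0.100: state=(1.199, 0.786)
t=0.200: state=(1.248, 0.186)
t=0.300: state=(1.237, -0.389)
t=0.400: state=(1.171, -0.927)
t=0.500: state=(1.054, -1.416)
t=0.600: state=(0.890, -1.839)
t=0.700: state=(0.689, -2.171)
t=0.800: state=(0.460, -2.387)
t=0.900: state=(0.216, -2.465)
t=1.000: state=(-0.028, -2.398)
t=1.100: state=(-0.259, -2.192)
t=1.200: state=(-0.463, -1.871)
t=1.300: state=(-0.630, -1.467)
t=1.400: state=(-0.755, -1.011)
t=1.500: state=(-0.832, -0.534)
t=1.600: state=(-0.862, -0.060)
t=1.700: state=(-0.845, 0.394)
t=1.800: state=(-0.784, 0.809)
t=1.900: state=(-0.685, 1.170)
t=2.000: state=(-0.553, 1.458)
t=2.100: state=(-0.396, 1.658)
t=2.200: state=(-0.224, 1.758)
t=2.300: state=(-0.048, 1.751)
t=2.400: state=(0.122, 1.641)
t=2.500: state=(0.277, 1.440)
t=2.590: state=(0.396, 1.196)
largest grid value and its neighbours: omega(2.230)=1.76685, omega(2.240)=1.76775, omega(2.250)=1.76757
parabola through these three points peaks at t≈2.243 with omega≈1.76781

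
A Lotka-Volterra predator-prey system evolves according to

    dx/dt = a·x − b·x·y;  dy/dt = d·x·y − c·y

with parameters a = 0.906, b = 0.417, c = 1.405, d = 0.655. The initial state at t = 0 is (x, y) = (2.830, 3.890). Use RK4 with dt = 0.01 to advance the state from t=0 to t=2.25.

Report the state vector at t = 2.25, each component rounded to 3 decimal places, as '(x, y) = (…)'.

(x, y) = (1.196, 1.537)

t=0.000: state=(2.830, 3.890)
step 1 (dt=0.01): k1=(-2.027, 1.745), k2=(-2.030, 1.723), k3=(-2.030, 1.723), k4=(-2.032, 1.701); state += dt/6·(k1+2k2+2k3+k4)
t=0.010: state=(2.810, 3.907)
t=0.020: state=(2.789, 3.924)
t=0.030: state=(2.769, 3.940)
continuing one RK4 step at a time; state shown every 10 steps (Δt=0.1):
t=0.100: state=(2.626, 4.041)
t=0.200: state=(2.423, 4.143)
t=0.300: state=(2.229, 4.192)
t=0.400: state=(2.049, 4.190)
t=0.500: state=(1.885, 4.141)
t=0.600: state=(1.740, 4.052)
t=0.700: state=(1.613, 3.929)
t=0.800: state=(1.503, 3.780)
t=0.900: state=(1.411, 3.613)
t=1.000: state=(1.333, 3.435)
t=1.100: state=(1.270, 3.250)
t=1.200: state=(1.219, 3.063)
t=1.300: state=(1.179, 2.879)
t=1.400: state=(1.149, 2.700)
t=1.500: state=(1.128, 2.527)
t=1.600: state=(1.115, 2.364)
t=1.700: state=(1.110, 2.209)
t=1.800: state=(1.112, 2.064)
t=1.900: state=(1.120, 1.930)
t=2.000: state=(1.134, 1.805)
t=2.100: state=(1.155, 1.691)
t=2.200: state=(1.181, 1.586)
t=2.250: state=(1.196, 1.537)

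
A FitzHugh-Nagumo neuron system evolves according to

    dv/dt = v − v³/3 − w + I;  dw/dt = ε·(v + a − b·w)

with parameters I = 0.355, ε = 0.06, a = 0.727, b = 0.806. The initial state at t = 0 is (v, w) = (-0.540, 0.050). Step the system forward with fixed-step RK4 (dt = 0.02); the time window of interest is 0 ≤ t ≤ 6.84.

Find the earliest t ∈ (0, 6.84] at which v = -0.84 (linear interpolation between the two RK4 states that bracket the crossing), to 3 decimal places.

t=0.000: state=(-0.540, 0.050)
step 1 (dt=0.02): k1=(-0.183, 0.009), k2=(-0.184, 0.009), k3=(-0.184, 0.009), k4=(-0.185, 0.009); state += dt/6·(k1+2k2+2k3+k4)
t=0.020: state=(-0.544, 0.050)
t=0.040: state=(-0.547, 0.050)
t=0.060: state=(-0.551, 0.051)
continuing one RK4 step at a time; state shown every 25 steps (Δt=0.5):
t=0.500: state=(-0.649, 0.053)
t=1.000: state=(-0.795, 0.052)
t=1.120: state=(-0.835, 0.051)
next step: t=1.140: state=(-0.842, 0.051) — v has crossed -0.84
linear interpolation between t=1.120 (-0.83485) and t=1.140 (-0.84161) → t≈1.135

t = 1.135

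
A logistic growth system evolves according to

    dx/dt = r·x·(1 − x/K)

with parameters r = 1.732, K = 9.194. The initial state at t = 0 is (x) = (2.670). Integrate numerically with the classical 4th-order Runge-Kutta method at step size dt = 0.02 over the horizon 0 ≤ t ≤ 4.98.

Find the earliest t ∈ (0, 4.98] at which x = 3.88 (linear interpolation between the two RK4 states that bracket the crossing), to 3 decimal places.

t=0.000: state=(2.670)
step 1 (dt=0.02): k1=(3.281), k2=(3.305), k3=(3.305), k4=(3.329); state += dt/6·(k1+2k2+2k3+k4)
t=0.020: state=(2.736)
t=0.040: state=(2.803)
t=0.060: state=(2.871)
continuing one RK4 step at a time; state shown every 10 steps (Δt=0.2):
t=0.200: state=(3.370)
t=0.320: state=(3.825)
next step: t=0.340: state=(3.902) — x has crossed 3.88
linear interpolation between t=0.320 (3.82481) and t=0.340 (3.90240) → t≈0.334

t = 0.334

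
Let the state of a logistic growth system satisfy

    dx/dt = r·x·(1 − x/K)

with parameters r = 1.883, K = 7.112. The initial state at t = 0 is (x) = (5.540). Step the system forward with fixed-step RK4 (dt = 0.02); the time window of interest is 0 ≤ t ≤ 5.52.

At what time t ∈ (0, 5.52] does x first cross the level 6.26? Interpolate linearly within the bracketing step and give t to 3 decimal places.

t=0.000: state=(5.540)
step 1 (dt=0.02): k1=(2.306), k2=(2.281), k3=(2.282), k4=(2.257); state += dt/6·(k1+2k2+2k3+k4)
t=0.020: state=(5.586)
t=0.040: state=(5.630)
t=0.060: state=(5.674)
continuing one RK4 step at a time; state shown every 10 steps (Δt=0.2):
t=0.200: state=(5.953)
t=0.380: state=(6.246)
next step: t=0.400: state=(6.274) — x has crossed 6.26
linear interpolation between t=0.380 (6.24552) and t=0.400 (6.27377) → t≈0.390

t = 0.390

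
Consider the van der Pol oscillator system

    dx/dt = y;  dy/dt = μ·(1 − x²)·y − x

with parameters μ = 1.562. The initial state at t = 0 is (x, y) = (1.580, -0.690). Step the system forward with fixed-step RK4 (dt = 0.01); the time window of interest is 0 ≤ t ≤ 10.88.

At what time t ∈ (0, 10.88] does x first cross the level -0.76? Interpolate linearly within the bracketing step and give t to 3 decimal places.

t=0.000: state=(1.580, -0.690)
step 1 (dt=0.01): k1=(-0.690, 0.033), k2=(-0.690, 0.024), k3=(-0.690, 0.024), k4=(-0.690, 0.016); state += dt/6·(k1+2k2+2k3+k4)
t=0.010: state=(1.573, -0.690)
t=0.020: state=(1.566, -0.690)
t=0.030: state=(1.559, -0.690)
continuing one RK4 step at a time; state shown every 50 steps (Δt=0.5):
t=0.500: state=(1.211, -0.838)
t=1.000: state=(0.679, -1.391)
t=1.500: state=(-0.355, -2.933)
t=1.620: state=(-0.730, -3.275)
next step: t=1.630: state=(-0.762, -3.290) — x has crossed -0.76
linear interpolation between t=1.620 (-0.72957) and t=1.630 (-0.76240) → t≈1.629

t = 1.629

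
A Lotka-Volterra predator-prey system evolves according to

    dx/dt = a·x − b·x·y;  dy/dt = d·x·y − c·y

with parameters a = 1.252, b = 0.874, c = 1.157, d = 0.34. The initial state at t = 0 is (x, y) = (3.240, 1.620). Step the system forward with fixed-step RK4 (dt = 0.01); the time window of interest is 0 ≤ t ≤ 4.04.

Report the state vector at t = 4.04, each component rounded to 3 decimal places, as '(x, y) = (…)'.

(x, y) = (3.855, 1.512)

t=0.000: state=(3.240, 1.620)
step 1 (dt=0.01): k1=(-0.531, -0.090), k2=(-0.529, -0.091), k3=(-0.529, -0.091), k4=(-0.528, -0.093); state += dt/6·(k1+2k2+2k3+k4)
t=0.010: state=(3.235, 1.619)
t=0.020: state=(3.229, 1.618)
t=0.030: state=(3.224, 1.617)
continuing one RK4 step at a time; state shown every 20 steps (Δt=0.2):
t=0.200: state=(3.141, 1.597)
t=0.400: state=(3.061, 1.564)
t=0.600: state=(3.001, 1.525)
t=0.800: state=(2.964, 1.482)
t=1.000: state=(2.950, 1.437)
t=1.200: state=(2.959, 1.394)
t=1.400: state=(2.990, 1.354)
t=1.600: state=(3.041, 1.318)
t=1.800: state=(3.110, 1.289)
t=2.000: state=(3.196, 1.267)
t=2.200: state=(3.294, 1.254)
t=2.400: state=(3.400, 1.249)
t=2.600: state=(3.510, 1.253)
t=2.800: state=(3.618, 1.267)
t=3.000: state=(3.717, 1.290)
t=3.200: state=(3.800, 1.322)
t=3.400: state=(3.861, 1.361)
t=3.600: state=(3.895, 1.406)
t=3.800: state=(3.896, 1.454)
t=4.000: state=(3.865, 1.503)
t=4.040: state=(3.855, 1.512)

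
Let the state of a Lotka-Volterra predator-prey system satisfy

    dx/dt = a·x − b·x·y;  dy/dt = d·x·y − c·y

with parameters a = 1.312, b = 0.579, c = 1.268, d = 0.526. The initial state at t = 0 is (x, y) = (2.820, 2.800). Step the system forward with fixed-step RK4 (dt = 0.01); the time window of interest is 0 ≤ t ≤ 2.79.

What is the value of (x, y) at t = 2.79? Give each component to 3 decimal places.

t=0.000: state=(2.820, 2.800)
step 1 (dt=0.01): k1=(-0.872, 0.603), k2=(-0.876, 0.597), k3=(-0.875, 0.597), k4=(-0.879, 0.591); state += dt/6·(k1+2k2+2k3+k4)
t=0.010: state=(2.811, 2.806)
t=0.020: state=(2.802, 2.812)
t=0.030: state=(2.794, 2.818)
continuing one RK4 step at a time; state shown every 10 steps (Δt=0.1):
t=0.100: state=(2.730, 2.854)
t=0.200: state=(2.635, 2.895)
t=0.300: state=(2.539, 2.922)
t=0.400: state=(2.443, 2.935)
t=0.500: state=(2.350, 2.932)
t=0.600: state=(2.262, 2.916)
t=0.700: state=(2.180, 2.887)
t=0.800: state=(2.105, 2.847)
t=0.900: state=(2.039, 2.796)
t=1.000: state=(1.980, 2.738)
t=1.100: state=(1.931, 2.673)
t=1.200: state=(1.889, 2.603)
t=1.300: state=(1.857, 2.531)
t=1.400: state=(1.832, 2.456)
t=1.500: state=(1.816, 2.382)
t=1.600: state=(1.808, 2.308)
t=1.700: state=(1.807, 2.236)
t=1.800: state=(1.814, 2.166)
t=1.900: state=(1.828, 2.100)
t=2.000: state=(1.849, 2.038)
t=2.100: state=(1.877, 1.980)
t=2.200: state=(1.911, 1.927)
t=2.300: state=(1.952, 1.879)
t=2.400: state=(1.999, 1.836)
t=2.500: state=(2.051, 1.799)
t=2.600: state=(2.110, 1.768)
t=2.700: state=(2.173, 1.743)
t=2.790: state=(2.234, 1.726)

(x, y) = (2.234, 1.726)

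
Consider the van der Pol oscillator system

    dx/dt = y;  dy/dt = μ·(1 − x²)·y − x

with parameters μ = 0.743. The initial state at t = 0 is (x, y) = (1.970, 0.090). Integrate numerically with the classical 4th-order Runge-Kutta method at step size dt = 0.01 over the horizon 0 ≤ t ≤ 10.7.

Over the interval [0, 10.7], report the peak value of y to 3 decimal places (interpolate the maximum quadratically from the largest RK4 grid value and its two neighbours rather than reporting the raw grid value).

t=0.000: state=(1.970, 0.090)
step 1 (dt=0.01): k1=(0.090, -2.163), k2=(0.079, -2.140), k3=(0.079, -2.140), k4=(0.069, -2.118); state += dt/6·(k1+2k2+2k3+k4)
t=0.010: state=(1.971, 0.069)
t=0.020: state=(1.971, 0.048)
t=0.030: state=(1.972, 0.027)
continuing one RK4 step at a time; state shown every 50 steps (Δt=0.5):
t=0.500: state=(1.820, -0.581)
t=1.000: state=(1.439, -0.932)
t=1.500: state=(0.873, -1.366)
t=2.000: state=(0.024, -2.071)
t=2.500: state=(-1.135, -2.298)
t=3.000: state=(-1.919, -0.695)
t=3.500: state=(-1.955, 0.369)
t=4.000: state=(-1.657, 0.779)
t=4.500: state=(-1.184, 1.132)
t=5.000: state=(-0.490, 1.695)
t=5.500: state=(0.546, 2.397)
t=6.000: state=(1.642, 1.591)
t=6.500: state=(2.005, 0.016)
t=7.000: state=(1.831, -0.609)
t=7.500: state=(1.441, -0.944)
t=8.000: state=(0.870, -1.377)
t=8.500: state=(0.014, -2.086)
t=9.000: state=(-1.150, -2.296)
t=9.500: state=(-1.926, -0.676)
t=10.000: state=(-1.955, 0.376)
t=10.500: state=(-1.655, 0.782)
t=10.700: state=(-1.486, 0.912)
largest grid value and its neighbours: y(5.580)=2.42950, y(5.590)=2.42984, y(5.600)=2.42927
parabola through these three points peaks at t≈5.589 with y≈2.42985

max y = 2.430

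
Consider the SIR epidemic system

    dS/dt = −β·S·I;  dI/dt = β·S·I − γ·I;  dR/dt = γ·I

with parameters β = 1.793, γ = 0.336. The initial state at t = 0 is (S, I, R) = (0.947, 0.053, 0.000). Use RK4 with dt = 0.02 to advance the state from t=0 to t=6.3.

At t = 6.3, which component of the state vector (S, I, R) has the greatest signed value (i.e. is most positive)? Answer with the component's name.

t=0.000: state=(0.947, 0.053, 0.000)
step 1 (dt=0.02): k1=(-0.090, 0.072, 0.018), k2=(-0.091, 0.073, 0.018), k3=(-0.091, 0.073, 0.018), k4=(-0.092, 0.074, 0.018); state += dt/6·(k1+2k2+2k3+k4)
t=0.020: state=(0.945, 0.054, 0.000)
t=0.040: state=(0.943, 0.056, 0.001)
t=0.060: state=(0.941, 0.057, 0.001)
continuing one RK4 step at a time; state shown every 25 steps (Δt=0.5):
t=0.500: state=(0.885, 0.102, 0.013)
t=1.000: state=(0.781, 0.183, 0.036)
t=1.500: state=(0.632, 0.292, 0.076)
t=2.000: state=(0.462, 0.403, 0.134)
t=2.500: state=(0.310, 0.481, 0.209)
t=3.000: state=(0.198, 0.509, 0.293)
t=3.500: state=(0.126, 0.496, 0.378)
t=4.000: state=(0.082, 0.460, 0.458)
t=4.500: state=(0.055, 0.413, 0.532)
t=5.000: state=(0.039, 0.364, 0.597)
t=5.500: state=(0.029, 0.317, 0.654)
t=6.000: state=(0.022, 0.274, 0.704)
t=6.300: state=(0.019, 0.251, 0.730)
compare at T: S=0.019, I=0.251, R=0.730

largest component: R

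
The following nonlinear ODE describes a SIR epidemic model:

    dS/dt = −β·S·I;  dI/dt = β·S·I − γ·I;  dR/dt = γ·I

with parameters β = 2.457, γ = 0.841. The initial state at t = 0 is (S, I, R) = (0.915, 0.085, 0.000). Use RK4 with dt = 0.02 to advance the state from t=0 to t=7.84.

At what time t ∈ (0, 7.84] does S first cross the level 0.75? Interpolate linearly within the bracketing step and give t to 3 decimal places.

t=0.000: state=(0.915, 0.085, 0.000)
step 1 (dt=0.02): k1=(-0.191, 0.120, 0.071), k2=(-0.193, 0.121, 0.072), k3=(-0.193, 0.121, 0.073), k4=(-0.196, 0.122, 0.074); state += dt/6·(k1+2k2+2k3+k4)
t=0.020: state=(0.911, 0.087, 0.001)
t=0.040: state=(0.907, 0.090, 0.003)
t=0.060: state=(0.903, 0.092, 0.004)
continuing one RK4 step at a time; state shown every 25 steps (Δt=0.5):
t=0.500: state=(0.789, 0.160, 0.051)
t=0.620: state=(0.751, 0.182, 0.068)
next step: t=0.640: state=(0.744, 0.185, 0.071) — S has crossed 0.75
linear interpolation between t=0.620 (0.75072) and t=0.640 (0.74398) → t≈0.622

t = 0.622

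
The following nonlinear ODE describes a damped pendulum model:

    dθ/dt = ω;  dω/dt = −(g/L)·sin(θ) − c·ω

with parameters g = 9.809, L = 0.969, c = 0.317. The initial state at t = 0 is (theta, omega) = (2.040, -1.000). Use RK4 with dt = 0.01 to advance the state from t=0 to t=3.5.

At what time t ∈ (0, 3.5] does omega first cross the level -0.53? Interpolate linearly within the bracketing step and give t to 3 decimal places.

t=0.000: state=(2.040, -1.000)
step 1 (dt=0.01): k1=(-1.000, -8.712), k2=(-1.044, -8.721), k3=(-1.044, -8.722), k4=(-1.087, -8.731); state += dt/6·(k1+2k2+2k3+k4)
t=0.010: state=(2.030, -1.087)
t=0.020: state=(2.018, -1.175)
t=0.030: state=(2.006, -1.262)
continuing one RK4 step at a time; state shown every 20 steps (Δt=0.2):
t=0.200: state=(1.662, -2.796)
t=0.400: state=(0.926, -4.482)
t=0.600: state=(-0.053, -5.010)
t=0.800: state=(-0.953, -3.745)
t=1.000: state=(-1.498, -1.668)
t=1.100: state=(-1.612, -0.620)
next step: t=1.110: state=(-1.618, -0.517) — omega has crossed -0.53
linear interpolation between t=1.100 (-0.62032) and t=1.110 (-0.51739) → t≈1.109

t = 1.109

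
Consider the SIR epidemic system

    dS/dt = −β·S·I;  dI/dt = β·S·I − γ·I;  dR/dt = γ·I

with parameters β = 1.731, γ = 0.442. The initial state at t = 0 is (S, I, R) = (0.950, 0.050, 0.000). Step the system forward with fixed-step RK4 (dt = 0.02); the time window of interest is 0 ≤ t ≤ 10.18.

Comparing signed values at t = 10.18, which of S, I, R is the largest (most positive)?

largest component: R

t=0.000: state=(0.950, 0.050, 0.000)
step 1 (dt=0.02): k1=(-0.082, 0.060, 0.022), k2=(-0.083, 0.061, 0.022), k3=(-0.083, 0.061, 0.022), k4=(-0.084, 0.061, 0.023); state += dt/6·(k1+2k2+2k3+k4)
t=0.020: state=(0.948, 0.051, 0.000)
t=0.040: state=(0.947, 0.052, 0.001)
t=0.060: state=(0.945, 0.054, 0.001)
continuing one RK4 step at a time; state shown every 25 steps (Δt=0.5):
t=0.500: state=(0.896, 0.089, 0.015)
t=1.000: state=(0.809, 0.150, 0.041)
t=1.500: state=(0.687, 0.230, 0.083)
t=2.000: state=(0.542, 0.315, 0.143)
t=2.500: state=(0.401, 0.379, 0.220)
t=3.000: state=(0.284, 0.408, 0.308)
t=3.500: state=(0.200, 0.402, 0.398)
t=4.000: state=(0.143, 0.373, 0.484)
t=4.500: state=(0.105, 0.333, 0.562)
t=5.000: state=(0.080, 0.289, 0.631)
t=5.500: state=(0.064, 0.246, 0.690)
t=6.000: state=(0.052, 0.208, 0.740)
t=6.500: state=(0.044, 0.174, 0.782)
t=7.000: state=(0.039, 0.144, 0.817)
t=7.500: state=(0.035, 0.119, 0.846)
t=8.000: state=(0.031, 0.098, 0.870)
t=8.500: state=(0.029, 0.081, 0.890)
t=9.000: state=(0.027, 0.067, 0.906)
t=9.500: state=(0.026, 0.055, 0.919)
t=10.000: state=(0.025, 0.045, 0.930)
t=10.180: state=(0.025, 0.042, 0.934)
compare at T: S=0.025, I=0.042, R=0.934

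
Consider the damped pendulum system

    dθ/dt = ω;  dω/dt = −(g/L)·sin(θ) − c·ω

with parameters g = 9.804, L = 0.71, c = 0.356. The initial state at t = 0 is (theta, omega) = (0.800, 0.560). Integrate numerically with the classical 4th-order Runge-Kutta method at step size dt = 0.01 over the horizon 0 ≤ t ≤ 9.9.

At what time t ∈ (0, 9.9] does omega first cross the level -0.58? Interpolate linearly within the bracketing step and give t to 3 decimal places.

t = 0.114

t=0.000: state=(0.800, 0.560)
step 1 (dt=0.01): k1=(0.560, -10.105), k2=(0.509, -10.114), k3=(0.509, -10.111), k4=(0.459, -10.118); state += dt/6·(k1+2k2+2k3+k4)
t=0.010: state=(0.805, 0.459)
t=0.020: state=(0.809, 0.358)
t=0.030: state=(0.812, 0.256)
t=0.110: state=(0.801, -0.541)
next step: t=0.120: state=(0.795, -0.638) — omega has crossed -0.58
linear interpolation between t=0.110 (-0.54083) and t=0.120 (-0.63758) → t≈0.114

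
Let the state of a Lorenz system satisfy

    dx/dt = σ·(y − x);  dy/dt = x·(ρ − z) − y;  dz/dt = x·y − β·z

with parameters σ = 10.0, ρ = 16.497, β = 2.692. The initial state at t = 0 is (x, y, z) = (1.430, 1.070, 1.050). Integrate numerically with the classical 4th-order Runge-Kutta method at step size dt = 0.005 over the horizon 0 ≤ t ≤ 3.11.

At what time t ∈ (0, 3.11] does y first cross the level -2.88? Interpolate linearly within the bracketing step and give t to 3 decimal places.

t=0.000: state=(1.430, 1.070, 1.050)
step 1 (dt=0.005): k1=(-3.600, 21.019, -1.297), k2=(-2.985, 20.832, -1.223), k3=(-3.005, 20.856, -1.222), k4=(-2.407, 20.692, -1.149); state += dt/6·(k1+2k2+2k3+k4)
t=0.005: state=(1.415, 1.174, 1.044)
t=0.010: state=(1.406, 1.277, 1.039)
t=0.015: state=(1.402, 1.379, 1.034)
continuing one RK4 step at a time; state shown every 40 steps (Δt=0.2):
t=0.200: state=(4.083, 7.101, 2.217)
t=0.400: state=(12.616, 14.830, 19.839)
t=0.600: state=(4.218, -0.926, 20.517)
t=0.800: state=(-0.456, -1.153, 11.800)
t=1.000: state=(-1.603, -2.386, 7.172)
t=1.030: state=(-1.861, -2.804, 6.745)
next step: t=1.035: state=(-1.909, -2.882, 6.682) — y has crossed -2.88
linear interpolation between t=1.030 (-2.80365) and t=1.035 (-2.88165) → t≈1.035

t = 1.035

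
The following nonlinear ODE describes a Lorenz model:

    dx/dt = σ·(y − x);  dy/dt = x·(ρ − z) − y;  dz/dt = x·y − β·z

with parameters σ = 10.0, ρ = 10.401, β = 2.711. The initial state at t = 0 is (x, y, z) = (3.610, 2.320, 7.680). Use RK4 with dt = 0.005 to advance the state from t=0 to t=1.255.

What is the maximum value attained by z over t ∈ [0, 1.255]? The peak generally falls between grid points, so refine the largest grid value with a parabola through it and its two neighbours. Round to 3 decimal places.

t=0.000: state=(3.610, 2.320, 7.680)
step 1 (dt=0.005): k1=(-12.900, 7.503, -12.445), k2=(-12.390, 7.508, -12.369), k3=(-12.403, 7.510, -12.366), k4=(-11.904, 7.516, -12.288); state += dt/6·(k1+2k2+2k3+k4)
t=0.005: state=(3.548, 2.358, 7.618)
t=0.010: state=(3.491, 2.395, 7.557)
t=0.015: state=(3.438, 2.433, 7.497)
continuing one RK4 step at a time; state shown every 10 steps (Δt=0.05):
t=0.050: state=(3.183, 2.701, 7.101)
t=0.100: state=(3.079, 3.108, 6.623)
t=0.150: state=(3.185, 3.559, 6.270)
t=0.200: state=(3.439, 4.070, 6.065)
t=0.250: state=(3.807, 4.642, 6.034)
t=0.300: state=(4.266, 5.261, 6.205)
t=0.350: state=(4.792, 5.890, 6.603)
t=0.400: state=(5.350, 6.466, 7.237)
t=0.450: state=(5.889, 6.904, 8.086)
t=0.500: state=(6.341, 7.110, 9.077)
t=0.550: state=(6.634, 7.020, 10.083)
t=0.600: state=(6.712, 6.633, 10.947)
t=0.650: state=(6.557, 6.028, 11.531)
t=0.700: state=(6.202, 5.336, 11.766)
t=0.750: state=(5.720, 4.685, 11.668)
t=0.800: state=(5.196, 4.162, 11.313)
t=0.850: state=(4.706, 3.799, 10.795)
t=0.900: state=(4.300, 3.591, 10.200)
t=0.950: state=(4.002, 3.518, 9.592)
t=1.000: state=(3.816, 3.555, 9.020)
t=1.050: state=(3.738, 3.684, 8.513)
t=1.100: state=(3.758, 3.889, 8.095)
t=1.150: state=(3.865, 4.158, 7.785)
t=1.200: state=(4.047, 4.480, 7.596)
t=1.250: state=(4.293, 4.839, 7.542)
t=1.255: state=(4.321, 4.876, 7.545)
largest grid value and its neighbours: z(0.705)=11.76998, z(0.710)=11.77097, z(0.715)=11.76870
parabola through these three points peaks at t≈0.709 with z≈11.77103

max z = 11.771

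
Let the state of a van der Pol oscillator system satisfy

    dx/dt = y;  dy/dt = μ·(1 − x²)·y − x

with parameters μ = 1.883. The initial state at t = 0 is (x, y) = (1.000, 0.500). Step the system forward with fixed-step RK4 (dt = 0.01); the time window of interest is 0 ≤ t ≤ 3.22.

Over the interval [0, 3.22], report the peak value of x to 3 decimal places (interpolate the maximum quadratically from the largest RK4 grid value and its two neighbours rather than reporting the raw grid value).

max x = 1.112

t=0.000: state=(1.000, 0.500)
step 1 (dt=0.01): k1=(0.500, -1.000), k2=(0.495, -1.007), k3=(0.495, -1.007), k4=(0.490, -1.014); state += dt/6·(k1+2k2+2k3+k4)
t=0.010: state=(1.005, 0.490)
t=0.020: state=(1.010, 0.480)
t=0.030: state=(1.015, 0.469)
continuing one RK4 step at a time; state shown every 20 steps (Δt=0.2):
t=0.200: state=(1.078, 0.280)
t=0.400: state=(1.111, 0.048)
t=0.600: state=(1.099, -0.169)
t=0.800: state=(1.045, -0.369)
t=1.000: state=(0.951, -0.570)
t=1.200: state=(0.815, -0.803)
t=1.400: state=(0.624, -1.120)
t=1.600: state=(0.356, -1.601)
t=1.800: state=(-0.034, -2.340)
t=2.000: state=(-0.591, -3.201)
t=2.200: state=(-1.254, -3.157)
t=2.400: state=(-1.748, -1.666)
t=2.600: state=(-1.942, -0.414)
t=2.800: state=(-1.965, 0.099)
t=3.000: state=(-1.924, 0.276)
t=3.200: state=(-1.861, 0.347)
t=3.220: state=(-1.854, 0.352)
largest grid value and its neighbours: x(0.430)=1.11201, x(0.440)=1.11209, x(0.450)=1.11206
parabola through these three points peaks at t≈0.442 with x≈1.11209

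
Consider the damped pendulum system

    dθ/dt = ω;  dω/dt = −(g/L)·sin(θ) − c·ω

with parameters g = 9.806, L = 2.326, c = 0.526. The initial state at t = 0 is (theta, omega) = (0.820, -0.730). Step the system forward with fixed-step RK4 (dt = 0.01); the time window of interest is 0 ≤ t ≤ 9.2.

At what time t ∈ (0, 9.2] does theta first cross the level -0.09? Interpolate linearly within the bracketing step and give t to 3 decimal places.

t = 0.706

t=0.000: state=(0.820, -0.730)
step 1 (dt=0.01): k1=(-0.730, -2.698), k2=(-0.743, -2.681), k3=(-0.743, -2.681), k4=(-0.757, -2.663); state += dt/6·(k1+2k2+2k3+k4)
t=0.010: state=(0.813, -0.757)
t=0.020: state=(0.805, -0.783)
t=0.030: state=(0.797, -0.809)
continuing one RK4 step at a time; state shown every 50 steps (Δt=0.5):
t=0.500: state=(0.210, -1.489)
t=0.700: state=(-0.081, -1.388)
next step: t=0.710: state=(-0.095, -1.377) — theta has crossed -0.09
linear interpolation between t=0.700 (-0.08131) and t=0.710 (-0.09514) → t≈0.706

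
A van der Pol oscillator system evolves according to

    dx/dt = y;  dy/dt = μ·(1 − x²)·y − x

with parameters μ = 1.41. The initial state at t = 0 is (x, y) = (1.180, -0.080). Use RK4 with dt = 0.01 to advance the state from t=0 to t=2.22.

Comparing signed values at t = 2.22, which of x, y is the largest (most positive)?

largest component: y

t=0.000: state=(1.180, -0.080)
step 1 (dt=0.01): k1=(-0.080, -1.136), k2=(-0.086, -1.132), k3=(-0.086, -1.132), k4=(-0.091, -1.129); state += dt/6·(k1+2k2+2k3+k4)
t=0.010: state=(1.179, -0.091)
t=0.020: state=(1.178, -0.103)
t=0.030: state=(1.177, -0.114)
continuing one RK4 step at a time; state shown every 10 steps (Δt=0.1):
t=0.100: state=(1.166, -0.190)
t=0.200: state=(1.142, -0.294)
t=0.300: state=(1.108, -0.394)
t=0.400: state=(1.063, -0.492)
t=0.500: state=(1.009, -0.590)
t=0.600: state=(0.945, -0.691)
t=0.700: state=(0.871, -0.801)
t=0.800: state=(0.785, -0.922)
t=0.900: state=(0.686, -1.059)
t=1.000: state=(0.572, -1.219)
t=1.100: state=(0.441, -1.407)
t=1.200: state=(0.290, -1.628)
t=1.300: state=(0.114, -1.885)
t=1.400: state=(-0.088, -2.171)
t=1.500: state=(-0.320, -2.463)
t=1.600: state=(-0.579, -2.708)
t=1.700: state=(-0.857, -2.823)
t=1.800: state=(-1.137, -2.723)
t=1.900: state=(-1.394, -2.377)
t=2.000: state=(-1.606, -1.851)
t=2.100: state=(-1.762, -1.277)
t=2.200: state=(-1.864, -0.768)
t=2.220: state=(-1.878, -0.680)
compare at T: x=-1.878, y=-0.680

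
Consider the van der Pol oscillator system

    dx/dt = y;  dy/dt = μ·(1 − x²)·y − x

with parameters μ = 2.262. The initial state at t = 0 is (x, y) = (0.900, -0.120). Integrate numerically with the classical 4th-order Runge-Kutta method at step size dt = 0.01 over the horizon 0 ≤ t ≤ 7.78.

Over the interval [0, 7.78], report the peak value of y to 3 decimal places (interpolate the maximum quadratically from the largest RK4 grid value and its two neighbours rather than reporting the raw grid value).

t=0.000: state=(0.900, -0.120)
step 1 (dt=0.01): k1=(-0.120, -0.952), k2=(-0.125, -0.953), k3=(-0.125, -0.953), k4=(-0.130, -0.955); state += dt/6·(k1+2k2+2k3+k4)
t=0.010: state=(0.899, -0.130)
t=0.020: state=(0.897, -0.139)
t=0.030: state=(0.896, -0.149)
continuing one RK4 step at a time; state shown every 50 steps (Δt=0.5):
t=0.500: state=(0.709, -0.685)
t=1.000: state=(0.095, -2.034)
t=1.500: state=(-1.440, -2.947)
t=2.000: state=(-1.940, 0.087)
t=2.500: state=(-1.816, 0.321)
t=3.000: state=(-1.639, 0.389)
t=3.500: state=(-1.421, 0.493)
t=4.000: state=(-1.127, 0.716)
t=4.500: state=(-0.635, 1.397)
t=5.000: state=(0.594, 3.889)
t=5.500: state=(1.984, 0.575)
t=6.000: state=(1.960, -0.269)
t=6.500: state=(1.807, -0.332)
t=7.000: state=(1.626, -0.395)
t=7.500: state=(1.405, -0.503)
t=7.780: state=(1.251, -0.608)
largest grid value and its neighbours: y(5.080)=4.13666, y(5.090)=4.13853, y(5.100)=4.13256
parabola through these three points peaks at t≈5.087 with y≈4.13880

max y = 4.139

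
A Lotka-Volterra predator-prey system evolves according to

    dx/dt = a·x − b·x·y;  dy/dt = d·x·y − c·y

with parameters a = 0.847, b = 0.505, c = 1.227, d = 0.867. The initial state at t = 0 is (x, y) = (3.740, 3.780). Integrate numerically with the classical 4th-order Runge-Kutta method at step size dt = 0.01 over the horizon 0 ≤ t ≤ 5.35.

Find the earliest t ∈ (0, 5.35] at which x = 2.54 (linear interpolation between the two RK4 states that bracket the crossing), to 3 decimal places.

t = 0.253

t=0.000: state=(3.740, 3.780)
step 1 (dt=0.01): k1=(-3.972, 7.619), k2=(-4.022, 7.630), k3=(-4.022, 7.629), k4=(-4.071, 7.638); state += dt/6·(k1+2k2+2k3+k4)
t=0.010: state=(3.700, 3.856)
t=0.020: state=(3.659, 3.933)
t=0.030: state=(3.616, 4.009)
continuing one RK4 step at a time; state shown every 20 steps (Δt=0.2):
t=0.200: state=(2.804, 5.232)
t=0.250: state=(2.554, 5.527)
next step: t=0.260: state=(2.504, 5.580) — x has crossed 2.54
linear interpolation between t=0.250 (2.55379) and t=0.260 (2.50428) → t≈0.253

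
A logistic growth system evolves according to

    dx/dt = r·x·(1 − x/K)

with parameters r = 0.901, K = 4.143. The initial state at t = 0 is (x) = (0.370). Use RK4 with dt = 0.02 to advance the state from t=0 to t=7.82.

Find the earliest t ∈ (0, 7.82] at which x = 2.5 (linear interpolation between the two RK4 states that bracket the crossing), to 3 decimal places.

t = 3.043

t=0.000: state=(0.370)
step 1 (dt=0.02): k1=(0.304), k2=(0.306), k3=(0.306), k4=(0.308); state += dt/6·(k1+2k2+2k3+k4)
t=0.020: state=(0.376)
t=0.040: state=(0.382)
t=0.060: state=(0.389)
continuing one RK4 step at a time; state shown every 25 steps (Δt=0.5):
t=0.500: state=(0.552)
t=1.000: state=(0.806)
t=1.500: state=(1.138)
t=2.000: state=(1.545)
t=2.500: state=(1.999)
t=3.000: state=(2.461)
t=3.040: state=(2.497)
next step: t=3.060: state=(2.515) — x has crossed 2.5
linear interpolation between t=3.040 (2.49717) and t=3.060 (2.51502) → t≈3.043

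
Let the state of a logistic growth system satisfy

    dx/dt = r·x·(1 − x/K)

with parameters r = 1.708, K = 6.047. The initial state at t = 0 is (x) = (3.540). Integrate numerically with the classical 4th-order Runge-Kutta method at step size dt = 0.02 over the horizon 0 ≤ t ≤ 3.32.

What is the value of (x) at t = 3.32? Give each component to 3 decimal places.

(x) = (6.032)

t=0.000: state=(3.540)
step 1 (dt=0.02): k1=(2.507), k2=(2.499), k3=(2.499), k4=(2.491); state += dt/6·(k1+2k2+2k3+k4)
t=0.020: state=(3.590)
t=0.040: state=(3.640)
t=0.060: state=(3.689)
continuing one RK4 step at a time; state shown every 10 steps (Δt=0.2):
t=0.200: state=(4.023)
t=0.400: state=(4.454)
t=0.600: state=(4.822)
t=0.800: state=(5.122)
t=1.000: state=(5.359)
t=1.200: state=(5.542)
t=1.400: state=(5.679)
t=1.600: state=(5.781)
t=1.800: state=(5.855)
t=2.000: state=(5.910)
t=2.200: state=(5.949)
t=2.400: state=(5.977)
t=2.600: state=(5.997)
t=2.800: state=(6.011)
t=3.000: state=(6.022)
t=3.200: state=(6.029)
t=3.320: state=(6.032)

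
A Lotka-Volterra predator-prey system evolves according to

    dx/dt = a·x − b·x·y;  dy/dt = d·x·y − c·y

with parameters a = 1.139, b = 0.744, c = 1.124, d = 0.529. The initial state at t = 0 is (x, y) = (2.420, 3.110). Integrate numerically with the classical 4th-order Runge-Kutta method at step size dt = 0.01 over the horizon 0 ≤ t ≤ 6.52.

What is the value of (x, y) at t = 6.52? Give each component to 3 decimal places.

t=0.000: state=(2.420, 3.110)
step 1 (dt=0.01): k1=(-2.843, 0.486), k2=(-2.831, 0.463), k3=(-2.831, 0.463), k4=(-2.818, 0.440); state += dt/6·(k1+2k2+2k3+k4)
t=0.010: state=(2.392, 3.115)
t=0.020: state=(2.364, 3.119)
t=0.030: state=(2.336, 3.123)
continuing one RK4 step at a time; state shown every 25 steps (Δt=0.25):
t=0.250: state=(1.799, 3.097)
t=0.500: state=(1.369, 2.878)
t=0.750: state=(1.097, 2.554)
t=1.000: state=(0.937, 2.204)
t=1.250: state=(0.853, 1.872)
t=1.500: state=(0.824, 1.578)
t=1.750: state=(0.836, 1.329)
t=2.000: state=(0.885, 1.124)
t=2.250: state=(0.970, 0.959)
t=2.500: state=(1.093, 0.830)
t=2.750: state=(1.257, 0.731)
t=3.000: state=(1.469, 0.661)
t=3.250: state=(1.735, 0.616)
t=3.500: state=(2.061, 0.598)
t=3.750: state=(2.450, 0.608)
t=4.000: state=(2.899, 0.653)
t=4.250: state=(3.387, 0.747)
t=4.500: state=(3.864, 0.912)
t=4.750: state=(4.237, 1.178)
t=5.000: state=(4.369, 1.577)
t=5.250: state=(4.133, 2.098)
t=5.500: state=(3.533, 2.639)
t=5.750: state=(2.764, 3.022)
t=6.000: state=(2.064, 3.135)
t=6.250: state=(1.546, 2.999)
t=6.500: state=(1.207, 2.711)
t=6.520: state=(1.186, 2.685)

(x, y) = (1.186, 2.685)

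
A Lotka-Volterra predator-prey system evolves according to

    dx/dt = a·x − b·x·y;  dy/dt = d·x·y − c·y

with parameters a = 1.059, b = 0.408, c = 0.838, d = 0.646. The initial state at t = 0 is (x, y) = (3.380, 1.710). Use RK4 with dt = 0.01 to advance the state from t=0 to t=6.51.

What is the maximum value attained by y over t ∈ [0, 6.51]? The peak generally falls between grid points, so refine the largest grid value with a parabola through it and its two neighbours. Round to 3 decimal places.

max y = 6.511

t=0.000: state=(3.380, 1.710)
step 1 (dt=0.01): k1=(1.221, 2.301), k2=(1.208, 2.323), k3=(1.207, 2.323), k4=(1.193, 2.346); state += dt/6·(k1+2k2+2k3+k4)
t=0.010: state=(3.392, 1.733)
t=0.020: state=(3.404, 1.757)
t=0.030: state=(3.415, 1.781)
continuing one RK4 step at a time; state shown every 25 steps (Δt=0.25):
t=0.250: state=(3.574, 2.440)
t=0.500: state=(3.449, 3.506)
t=0.750: state=(2.945, 4.788)
t=1.000: state=(2.218, 5.898)
t=1.250: state=(1.530, 6.462)
t=1.500: state=(1.029, 6.426)
t=1.750: state=(0.710, 5.984)
t=2.000: state=(0.519, 5.353)
t=2.250: state=(0.405, 4.673)
t=2.500: state=(0.339, 4.023)
t=2.750: state=(0.302, 3.435)
t=3.000: state=(0.285, 2.920)
t=3.250: state=(0.282, 2.479)
t=3.500: state=(0.291, 2.105)
t=3.750: state=(0.311, 1.792)
t=4.000: state=(0.342, 1.532)
t=4.250: state=(0.386, 1.318)
t=4.500: state=(0.444, 1.142)
t=4.750: state=(0.519, 1.001)
t=5.000: state=(0.614, 0.889)
t=5.250: state=(0.734, 0.804)
t=5.500: state=(0.884, 0.743)
t=5.750: state=(1.070, 0.705)
t=6.000: state=(1.299, 0.692)
t=6.250: state=(1.577, 0.707)
t=6.500: state=(1.907, 0.759)
t=6.510: state=(1.922, 0.762)
largest grid value and its neighbours: y(1.340)=6.51030, y(1.350)=6.51109, y(1.360)=6.51099
parabola through these three points peaks at t≈1.354 with y≈6.51116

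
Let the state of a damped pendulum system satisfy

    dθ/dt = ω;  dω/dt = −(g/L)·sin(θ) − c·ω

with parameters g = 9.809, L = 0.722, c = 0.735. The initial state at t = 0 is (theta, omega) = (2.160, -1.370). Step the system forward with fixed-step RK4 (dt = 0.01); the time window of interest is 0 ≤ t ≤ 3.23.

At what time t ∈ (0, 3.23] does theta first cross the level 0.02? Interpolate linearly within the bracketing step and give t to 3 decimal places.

t=0.000: state=(2.160, -1.370)
step 1 (dt=0.01): k1=(-1.370, -10.288), k2=(-1.421, -10.302), k3=(-1.422, -10.304), k4=(-1.473, -10.319); state += dt/6·(k1+2k2+2k3+k4)
t=0.010: state=(2.146, -1.473)
t=0.020: state=(2.131, -1.576)
t=0.030: state=(2.114, -1.680)
continuing one RK4 step at a time; state shown every 20 steps (Δt=0.2):
t=0.200: state=(1.675, -3.509)
t=0.400: state=(0.772, -5.341)
t=0.530: state=(0.054, -5.510)
next step: t=0.540: state=(-0.001, -5.473) — theta has crossed 0.02
linear interpolation between t=0.530 (0.05414) and t=0.540 (-0.00079) → t≈0.536

t = 0.536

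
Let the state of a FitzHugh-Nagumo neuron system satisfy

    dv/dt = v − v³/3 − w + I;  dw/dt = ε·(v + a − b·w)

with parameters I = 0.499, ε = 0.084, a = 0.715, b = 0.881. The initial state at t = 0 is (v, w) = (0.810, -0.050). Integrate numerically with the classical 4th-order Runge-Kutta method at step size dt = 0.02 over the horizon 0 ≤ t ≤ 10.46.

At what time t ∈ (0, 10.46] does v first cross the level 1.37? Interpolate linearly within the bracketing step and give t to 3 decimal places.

t=0.000: state=(0.810, -0.050)
step 1 (dt=0.02): k1=(1.182, 0.132), k2=(1.184, 0.133), k3=(1.184, 0.133), k4=(1.187, 0.134); state += dt/6·(k1+2k2+2k3+k4)
t=0.020: state=(0.834, -0.047)
t=0.040: state=(0.857, -0.045)
t=0.060: state=(0.881, -0.042)
t=0.480: state=(1.359, 0.023)
next step: t=0.500: state=(1.379, 0.027) — v has crossed 1.37
linear interpolation between t=0.480 (1.35912) and t=0.500 (1.37887) → t≈0.491

t = 0.491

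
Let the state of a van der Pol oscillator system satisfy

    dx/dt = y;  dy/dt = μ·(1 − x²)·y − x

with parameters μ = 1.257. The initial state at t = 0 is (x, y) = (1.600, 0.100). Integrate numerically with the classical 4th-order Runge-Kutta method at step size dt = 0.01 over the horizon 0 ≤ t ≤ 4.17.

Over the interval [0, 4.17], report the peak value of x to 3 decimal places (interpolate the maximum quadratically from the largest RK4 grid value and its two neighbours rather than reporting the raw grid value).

max x = 1.603

t=0.000: state=(1.600, 0.100)
step 1 (dt=0.01): k1=(0.100, -1.796), k2=(0.091, -1.779), k3=(0.091, -1.779), k4=(0.082, -1.762); state += dt/6·(k1+2k2+2k3+k4)
t=0.010: state=(1.601, 0.082)
t=0.020: state=(1.602, 0.065)
t=0.030: state=(1.602, 0.048)
continuing one RK4 step at a time; state shown every 20 steps (Δt=0.2):
t=0.200: state=(1.588, -0.197)
t=0.400: state=(1.527, -0.400)
t=0.600: state=(1.432, -0.553)
t=0.800: state=(1.307, -0.691)
t=1.000: state=(1.155, -0.838)
t=1.200: state=(0.970, -1.021)
t=1.400: state=(0.742, -1.268)
t=1.600: state=(0.456, -1.617)
t=1.800: state=(0.086, -2.098)
t=2.000: state=(-0.388, -2.642)
t=2.200: state=(-0.951, -2.880)
t=2.400: state=(-1.483, -2.296)
t=2.600: state=(-1.833, -1.188)
t=2.800: state=(-1.977, -0.328)
t=3.000: state=(-1.992, 0.125)
t=3.200: state=(-1.942, 0.342)
t=3.400: state=(-1.862, 0.456)
t=3.600: state=(-1.762, 0.534)
t=3.800: state=(-1.649, 0.602)
t=4.000: state=(-1.521, 0.677)
t=4.170: state=(-1.400, 0.752)
largest grid value and its neighbours: x(0.050)=1.60282, x(0.060)=1.60289, x(0.070)=1.60279
parabola through these three points peaks at t≈0.059 with x≈1.60289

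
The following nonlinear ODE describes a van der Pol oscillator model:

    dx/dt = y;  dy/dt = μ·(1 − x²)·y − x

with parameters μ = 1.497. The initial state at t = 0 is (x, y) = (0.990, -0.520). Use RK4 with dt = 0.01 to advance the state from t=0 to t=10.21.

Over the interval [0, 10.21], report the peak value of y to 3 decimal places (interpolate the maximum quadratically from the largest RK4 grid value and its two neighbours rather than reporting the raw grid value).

max y = 3.219

t=0.000: state=(0.990, -0.520)
step 1 (dt=0.01): k1=(-0.520, -1.005), k2=(-0.525, -1.007), k3=(-0.525, -1.007), k4=(-0.530, -1.009); state += dt/6·(k1+2k2+2k3+k4)
t=0.010: state=(0.985, -0.530)
t=0.020: state=(0.979, -0.540)
t=0.030: state=(0.974, -0.550)
continuing one RK4 step at a time; state shown every 50 steps (Δt=0.5):
t=0.500: state=(0.588, -1.147)
t=1.000: state=(-0.272, -2.428)
t=1.500: state=(-1.585, -1.943)
t=2.000: state=(-1.937, 0.092)
t=2.500: state=(-1.779, 0.447)
t=3.000: state=(-1.517, 0.600)
t=3.500: state=(-1.163, 0.847)
t=4.000: state=(-0.612, 1.458)
t=4.500: state=(0.461, 2.971)
t=5.000: state=(1.820, 1.443)
t=5.500: state=(1.994, -0.231)
t=6.000: state=(1.808, -0.459)
t=6.500: state=(1.547, -0.590)
t=7.000: state=(1.202, -0.817)
t=7.500: state=(0.678, -1.372)
t=8.000: state=(-0.327, -2.822)
t=8.500: state=(-1.746, -1.767)
t=9.000: state=(-2.004, 0.182)
t=9.500: state=(-1.829, 0.447)
t=10.000: state=(-1.575, 0.575)
t=10.210: state=(-1.447, 0.647)
largest grid value and its neighbours: y(4.630)=3.21694, y(4.640)=3.21873, y(4.650)=3.21741
parabola through these three points peaks at t≈4.641 with y≈3.21874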